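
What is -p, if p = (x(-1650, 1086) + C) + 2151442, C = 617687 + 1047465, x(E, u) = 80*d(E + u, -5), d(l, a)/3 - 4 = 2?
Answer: -3818034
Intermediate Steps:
d(l, a) = 18 (d(l, a) = 12 + 3*2 = 12 + 6 = 18)
x(E, u) = 1440 (x(E, u) = 80*18 = 1440)
C = 1665152
p = 3818034 (p = (1440 + 1665152) + 2151442 = 1666592 + 2151442 = 3818034)
-p = -1*3818034 = -3818034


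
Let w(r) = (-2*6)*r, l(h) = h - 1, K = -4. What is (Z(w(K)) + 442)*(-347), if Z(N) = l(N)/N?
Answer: -7378261/48 ≈ -1.5371e+5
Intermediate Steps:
l(h) = -1 + h
w(r) = -12*r
Z(N) = (-1 + N)/N
(Z(w(K)) + 442)*(-347) = ((-1 - 12*(-4))/((-12*(-4))) + 442)*(-347) = ((-1 + 48)/48 + 442)*(-347) = ((1/48)*47 + 442)*(-347) = (47/48 + 442)*(-347) = (21263/48)*(-347) = -7378261/48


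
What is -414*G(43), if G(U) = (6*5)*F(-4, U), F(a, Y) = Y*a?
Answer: 2136240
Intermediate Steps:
G(U) = -120*U (G(U) = (6*5)*(U*(-4)) = 30*(-4*U) = -120*U)
-414*G(43) = -(-49680)*43 = -414*(-5160) = 2136240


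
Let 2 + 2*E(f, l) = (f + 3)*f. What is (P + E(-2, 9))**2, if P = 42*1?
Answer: 1600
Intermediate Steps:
E(f, l) = -1 + f*(3 + f)/2 (E(f, l) = -1 + ((f + 3)*f)/2 = -1 + ((3 + f)*f)/2 = -1 + (f*(3 + f))/2 = -1 + f*(3 + f)/2)
P = 42
(P + E(-2, 9))**2 = (42 + (-1 + (1/2)*(-2)**2 + (3/2)*(-2)))**2 = (42 + (-1 + (1/2)*4 - 3))**2 = (42 + (-1 + 2 - 3))**2 = (42 - 2)**2 = 40**2 = 1600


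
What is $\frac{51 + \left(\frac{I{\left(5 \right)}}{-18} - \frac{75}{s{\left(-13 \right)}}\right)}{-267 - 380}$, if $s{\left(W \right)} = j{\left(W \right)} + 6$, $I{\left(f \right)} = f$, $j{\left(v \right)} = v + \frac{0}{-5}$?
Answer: $- \frac{7741}{81522} \approx -0.094956$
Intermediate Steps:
$j{\left(v \right)} = v$ ($j{\left(v \right)} = v + 0 \left(- \frac{1}{5}\right) = v + 0 = v$)
$s{\left(W \right)} = 6 + W$ ($s{\left(W \right)} = W + 6 = 6 + W$)
$\frac{51 + \left(\frac{I{\left(5 \right)}}{-18} - \frac{75}{s{\left(-13 \right)}}\right)}{-267 - 380} = \frac{51 - \left(\frac{5}{18} + \frac{75}{6 - 13}\right)}{-267 - 380} = \frac{51 - \left(\frac{5}{18} + \frac{75}{-7}\right)}{-647} = \left(51 - - \frac{1315}{126}\right) \left(- \frac{1}{647}\right) = \left(51 + \left(- \frac{5}{18} + \frac{75}{7}\right)\right) \left(- \frac{1}{647}\right) = \left(51 + \frac{1315}{126}\right) \left(- \frac{1}{647}\right) = \frac{7741}{126} \left(- \frac{1}{647}\right) = - \frac{7741}{81522}$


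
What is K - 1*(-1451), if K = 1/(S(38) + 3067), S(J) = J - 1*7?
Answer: 4495199/3098 ≈ 1451.0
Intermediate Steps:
S(J) = -7 + J (S(J) = J - 7 = -7 + J)
K = 1/3098 (K = 1/((-7 + 38) + 3067) = 1/(31 + 3067) = 1/3098 ≈ 0.00032279)
K - 1*(-1451) = 1/3098 - 1*(-1451) = 1/3098 + 1451 = 4495199/3098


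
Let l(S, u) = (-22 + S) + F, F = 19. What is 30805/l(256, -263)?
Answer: 30805/253 ≈ 121.76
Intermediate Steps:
l(S, u) = -3 + S (l(S, u) = (-22 + S) + 19 = -3 + S)
30805/l(256, -263) = 30805/(-3 + 256) = 30805/253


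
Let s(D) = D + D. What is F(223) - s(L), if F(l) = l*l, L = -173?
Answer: 50075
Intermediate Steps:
F(l) = l**2
s(D) = 2*D
F(223) - s(L) = 223**2 - 2*(-173) = 49729 - 1*(-346) = 49729 + 346 = 50075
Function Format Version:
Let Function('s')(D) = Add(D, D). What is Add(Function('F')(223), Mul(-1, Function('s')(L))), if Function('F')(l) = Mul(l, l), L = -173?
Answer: 50075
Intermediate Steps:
Function('F')(l) = Pow(l, 2)
Function('s')(D) = Mul(2, D)
Add(Function('F')(223), Mul(-1, Function('s')(L))) = Add(Pow(223, 2), Mul(-1, Mul(2, -173))) = Add(49729, Mul(-1, -346)) = Add(49729, 346) = 50075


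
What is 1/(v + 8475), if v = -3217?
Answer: 1/5258 ≈ 0.00019019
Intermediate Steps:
1/(v + 8475) = 1/(-3217 + 8475) = 1/5258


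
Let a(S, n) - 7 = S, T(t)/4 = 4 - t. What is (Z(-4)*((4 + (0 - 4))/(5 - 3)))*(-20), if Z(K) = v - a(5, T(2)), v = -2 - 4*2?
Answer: 0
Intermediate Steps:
T(t) = 16 - 4*t (T(t) = 4*(4 - t) = 16 - 4*t)
a(S, n) = 7 + S
v = -10 (v = -2 - 1*8 = -2 - 8 = -10)
Z(K) = -22 (Z(K) = -10 - (7 + 5) = -10 - 1*12 = -10 - 12 = -22)
(Z(-4)*((4 + (0 - 4))/(5 - 3)))*(-20) = -22*(4 + (0 - 4))/(5 - 3)*(-20) = -22*(4 - 4)/2*(-20) = -0/2*(-20) = -22*0*(-20) = 0*(-20) = 0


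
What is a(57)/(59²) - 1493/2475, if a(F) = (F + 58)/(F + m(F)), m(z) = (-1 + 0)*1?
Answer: -290754823/482466600 ≈ -0.60264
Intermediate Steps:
m(z) = -1 (m(z) = -1*1 = -1)
a(F) = (58 + F)/(-1 + F) (a(F) = (F + 58)/(F - 1) = (58 + F)/(-1 + F))
a(57)/(59²) - 1493/2475 = ((58 + 57)/(-1 + 57))/(59²) - 1493/2475 = (115/56)/3481 - 1493*1/2475 = ((1/56)*115)*(1/3481) - 1493/2475 = (115/56)*(1/3481) - 1493/2475 = 115/194936 - 1493/2475 = -290754823/482466600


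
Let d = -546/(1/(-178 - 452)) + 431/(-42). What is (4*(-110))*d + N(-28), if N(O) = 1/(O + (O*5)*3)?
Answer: -203409944323/1344 ≈ -1.5135e+8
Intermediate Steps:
d = 14446729/42 (d = -546/(1/(-630)) + 431*(-1/42) = -546/(-1/630) - 431/42 = -546*(-630) - 431/42 = 343980 - 431/42 = 14446729/42 ≈ 3.4397e+5)
N(O) = 1/(16*O) (N(O) = 1/(O + (5*O)*3) = 1/(O + 15*O) = 1/(16*O))
(4*(-110))*d + N(-28) = (4*(-110))*(14446729/42) + (1/16)/(-28) = -440*14446729/42 + (1/16)*(-1/28) = -3178280380/21 - 1/448 = -203409944323/1344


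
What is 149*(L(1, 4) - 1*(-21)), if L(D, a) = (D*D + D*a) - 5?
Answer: 3129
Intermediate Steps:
L(D, a) = -5 + D**2 + D*a (L(D, a) = (D**2 + D*a) - 5 = -5 + D**2 + D*a)
149*(L(1, 4) - 1*(-21)) = 149*((-5 + 1**2 + 1*4) - 1*(-21)) = 149*((-5 + 1 + 4) + 21) = 149*(0 + 21) = 149*21 = 3129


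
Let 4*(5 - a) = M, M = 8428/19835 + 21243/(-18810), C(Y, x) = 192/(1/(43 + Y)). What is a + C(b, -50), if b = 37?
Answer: 305743526603/19898472 ≈ 15365.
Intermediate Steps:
C(Y, x) = 8256 + 192*Y (C(Y, x) = 192*(43 + Y) = 8256 + 192*Y)
M = -3504323/4974618 (M = 8428*(1/19835) + 21243*(-1/18810) = 8428/19835 - 7081/6270 = -3504323/4974618 ≈ -0.70444)
a = 102996683/19898472 (a = 5 - 1/4*(-3504323/4974618) = 5 + 3504323/19898472 = 102996683/19898472 ≈ 5.1761)
a + C(b, -50) = 102996683/19898472 + (8256 + 192*37) = 102996683/19898472 + (8256 + 7104) = 102996683/19898472 + 15360 = 305743526603/19898472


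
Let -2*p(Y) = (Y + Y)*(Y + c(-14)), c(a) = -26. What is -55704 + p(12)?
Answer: -55536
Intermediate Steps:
p(Y) = -Y*(-26 + Y) (p(Y) = -(Y + Y)*(Y - 26)/2 = -2*Y*(-26 + Y)/2 = -Y*(-26 + Y))
-55704 + p(12) = -55704 + 12*(26 - 1*12) = -55704 + 12*(26 - 12) = -55704 + 12*14 = -55704 + 168 = -55536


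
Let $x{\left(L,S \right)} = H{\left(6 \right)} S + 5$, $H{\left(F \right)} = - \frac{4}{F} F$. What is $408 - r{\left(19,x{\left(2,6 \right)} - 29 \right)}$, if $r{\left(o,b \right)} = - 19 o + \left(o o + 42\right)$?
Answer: $366$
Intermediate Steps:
$H{\left(F \right)} = -4$
$x{\left(L,S \right)} = 5 - 4 S$ ($x{\left(L,S \right)} = - 4 S + 5 = 5 - 4 S$)
$r{\left(o,b \right)} = 42 + o^{2} - 19 o$ ($r{\left(o,b \right)} = - 19 o + \left(o^{2} + 42\right) = - 19 o + \left(42 + o^{2}\right) = 42 + o^{2} - 19 o$)
$408 - r{\left(19,x{\left(2,6 \right)} - 29 \right)} = 408 - \left(42 + 19^{2} - 361\right) = 408 - \left(42 + 361 - 361\right) = 408 - 42 = 366$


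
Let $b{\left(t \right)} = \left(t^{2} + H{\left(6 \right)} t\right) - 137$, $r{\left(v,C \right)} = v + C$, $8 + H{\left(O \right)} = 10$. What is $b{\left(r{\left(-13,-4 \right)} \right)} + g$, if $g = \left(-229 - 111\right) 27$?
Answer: $-9062$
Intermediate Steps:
$H{\left(O \right)} = 2$ ($H{\left(O \right)} = -8 + 10 = 2$)
$r{\left(v,C \right)} = C + v$
$b{\left(t \right)} = -137 + t^{2} + 2 t$ ($b{\left(t \right)} = \left(t^{2} + 2 t\right) - 137 = -137 + t^{2} + 2 t$)
$g = -9180$ ($g = \left(-340\right) 27 = -9180$)
$b{\left(r{\left(-13,-4 \right)} \right)} + g = \left(-137 + \left(-4 - 13\right)^{2} + 2 \left(-4 - 13\right)\right) - 9180 = \left(-137 + \left(-17\right)^{2} + 2 \left(-17\right)\right) - 9180 = \left(-137 + 289 - 34\right) - 9180 = 118 - 9180 = -9062$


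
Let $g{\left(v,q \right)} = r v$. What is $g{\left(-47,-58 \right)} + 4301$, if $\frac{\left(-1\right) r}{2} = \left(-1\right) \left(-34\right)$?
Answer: $7497$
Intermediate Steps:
$r = -68$ ($r = - 2 \left(\left(-1\right) \left(-34\right)\right) = \left(-2\right) 34 = -68$)
$g{\left(v,q \right)} = - 68 v$
$g{\left(-47,-58 \right)} + 4301 = \left(-68\right) \left(-47\right) + 4301 = 3196 + 4301 = 7497$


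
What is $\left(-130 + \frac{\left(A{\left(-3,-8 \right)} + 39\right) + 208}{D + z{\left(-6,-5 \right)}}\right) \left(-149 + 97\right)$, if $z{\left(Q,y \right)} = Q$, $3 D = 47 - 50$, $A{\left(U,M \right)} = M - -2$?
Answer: $\frac{59852}{7} \approx 8550.3$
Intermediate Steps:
$A{\left(U,M \right)} = 2 + M$ ($A{\left(U,M \right)} = M + 2 = 2 + M$)
$D = -1$ ($D = \frac{47 - 50}{3} = \frac{1}{3} \left(-3\right) = -1$)
$\left(-130 + \frac{\left(A{\left(-3,-8 \right)} + 39\right) + 208}{D + z{\left(-6,-5 \right)}}\right) \left(-149 + 97\right) = \left(-130 + \frac{\left(\left(2 - 8\right) + 39\right) + 208}{-1 - 6}\right) \left(-149 + 97\right) = \left(-130 + \frac{\left(-6 + 39\right) + 208}{-7}\right) \left(-52\right) = \left(-130 + \left(33 + 208\right) \left(- \frac{1}{7}\right)\right) \left(-52\right) = \left(-130 + 241 \left(- \frac{1}{7}\right)\right) \left(-52\right) = \left(-130 - \frac{241}{7}\right) \left(-52\right) = \left(- \frac{1151}{7}\right) \left(-52\right) = \frac{59852}{7}$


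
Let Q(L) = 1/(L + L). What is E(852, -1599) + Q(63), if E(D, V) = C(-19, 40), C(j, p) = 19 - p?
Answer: -2645/126 ≈ -20.992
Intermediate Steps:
Q(L) = 1/(2*L)
E(D, V) = -21 (E(D, V) = 19 - 1*40 = 19 - 40 = -21)
E(852, -1599) + Q(63) = -21 + (½)/63 = -21 + (½)*(1/63) = -21 + 1/126 = -2645/126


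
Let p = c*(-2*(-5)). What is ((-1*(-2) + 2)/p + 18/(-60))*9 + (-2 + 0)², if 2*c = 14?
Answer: 127/70 ≈ 1.8143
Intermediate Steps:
c = 7 (c = (½)*14 = 7)
p = 70 (p = 7*(-2*(-5)) = 7*10 = 70)
((-1*(-2) + 2)/p + 18/(-60))*9 + (-2 + 0)² = ((-1*(-2) + 2)/70 + 18/(-60))*9 + (-2 + 0)² = ((2 + 2)*(1/70) + 18*(-1/60))*9 + (-2)² = (4*(1/70) - 3/10)*9 + 4 = (2/35 - 3/10)*9 + 4 = -17/70*9 + 4 = -153/70 + 4 = 127/70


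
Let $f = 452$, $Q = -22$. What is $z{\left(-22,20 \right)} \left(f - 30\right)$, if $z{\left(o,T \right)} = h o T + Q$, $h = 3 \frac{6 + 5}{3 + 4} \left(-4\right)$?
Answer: $\frac{24444772}{7} \approx 3.4921 \cdot 10^{6}$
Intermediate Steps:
$h = - \frac{132}{7}$ ($h = 3 \cdot \frac{11}{7} \left(-4\right) = \frac{33}{7} \left(-4\right) = - \frac{132}{7} \approx -18.857$)
$z{\left(o,T \right)} = -22 - \frac{132 T o}{7}$ ($z{\left(o,T \right)} = - \frac{132 o}{7} T - 22 = - \frac{132 T o}{7} - 22 = -22 - \frac{132 T o}{7}$)
$z{\left(-22,20 \right)} \left(f - 30\right) = \left(-22 - \frac{2640}{7} \left(-22\right)\right) \left(452 - 30\right) = \left(-22 + \frac{58080}{7}\right) 422 = \frac{57926}{7} \cdot 422 = \frac{24444772}{7}$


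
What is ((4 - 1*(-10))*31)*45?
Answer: 19530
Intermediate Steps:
((4 - 1*(-10))*31)*45 = ((4 + 10)*31)*45 = (14*31)*45 = 434*45 = 19530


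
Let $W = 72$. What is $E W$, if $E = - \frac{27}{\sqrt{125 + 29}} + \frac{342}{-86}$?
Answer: $- \frac{12312}{43} - \frac{972 \sqrt{154}}{77} \approx -442.98$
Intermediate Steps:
$E = - \frac{171}{43} - \frac{27 \sqrt{154}}{154}$ ($E = - \frac{27}{\sqrt{154}} + 342 \left(- \frac{1}{86}\right) = - 27 \frac{\sqrt{154}}{154} - \frac{171}{43} = - \frac{27 \sqrt{154}}{154} - \frac{171}{43} = - \frac{171}{43} - \frac{27 \sqrt{154}}{154} \approx -6.1525$)
$E W = \left(- \frac{171}{43} - \frac{27 \sqrt{154}}{154}\right) 72 = - \frac{12312}{43} - \frac{972 \sqrt{154}}{77}$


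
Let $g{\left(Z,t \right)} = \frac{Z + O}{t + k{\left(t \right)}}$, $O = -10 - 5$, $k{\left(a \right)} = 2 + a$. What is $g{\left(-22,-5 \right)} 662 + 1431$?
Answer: $\frac{17971}{4} \approx 4492.8$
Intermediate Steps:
$O = -15$
$g{\left(Z,t \right)} = \frac{-15 + Z}{2 + 2 t}$ ($g{\left(Z,t \right)} = \frac{Z - 15}{t + \left(2 + t\right)} = \frac{-15 + Z}{2 + 2 t}$)
$g{\left(-22,-5 \right)} 662 + 1431 = \frac{-15 - 22}{2 \left(1 - 5\right)} 662 + 1431 = \frac{1}{2} \frac{1}{-4} \left(-37\right) 662 + 1431 = \frac{1}{2} \left(- \frac{1}{4}\right) \left(-37\right) 662 + 1431 = \frac{37}{8} \cdot 662 + 1431 = \frac{12247}{4} + 1431 = \frac{17971}{4}$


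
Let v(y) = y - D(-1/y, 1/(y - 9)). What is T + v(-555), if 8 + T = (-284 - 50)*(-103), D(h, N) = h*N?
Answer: 10592283781/313020 ≈ 33839.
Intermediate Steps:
D(h, N) = N*h
T = 34394 (T = -8 + (-284 - 50)*(-103) = -8 - 334*(-103) = -8 + 34402 = 34394)
v(y) = y + 1/(y*(-9 + y)) (v(y) = y - (-1/y)/(y - 9) = y - (-1/y)/(-9 + y) = y - (-1)/(y*(-9 + y)) = y + 1/(y*(-9 + y)))
T + v(-555) = 34394 + (1 + (-555)**2*(-9 - 555))/((-555)*(-9 - 555)) = 34394 - 1/555*(1 + 308025*(-564))/(-564) = 34394 - 1/555*(-1/564)*(1 - 173726100) = 34394 - 1/555*(-1/564)*(-173726099) = 34394 - 173726099/313020 = 10592283781/313020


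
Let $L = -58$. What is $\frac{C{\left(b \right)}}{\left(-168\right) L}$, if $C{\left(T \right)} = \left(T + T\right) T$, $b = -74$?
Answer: $\frac{1369}{1218} \approx 1.124$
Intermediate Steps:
$C{\left(T \right)} = 2 T^{2}$ ($C{\left(T \right)} = 2 T T = 2 T^{2}$)
$\frac{C{\left(b \right)}}{\left(-168\right) L} = \frac{2 \left(-74\right)^{2}}{\left(-168\right) \left(-58\right)} = \frac{2 \cdot 5476}{9744} = 10952 \cdot \frac{1}{9744} = \frac{1369}{1218}$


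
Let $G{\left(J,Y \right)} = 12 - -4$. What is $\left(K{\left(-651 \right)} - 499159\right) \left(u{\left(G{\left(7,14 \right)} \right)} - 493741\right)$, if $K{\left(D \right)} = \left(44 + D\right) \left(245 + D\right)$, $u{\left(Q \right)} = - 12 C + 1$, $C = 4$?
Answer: $124788621996$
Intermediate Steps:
$G{\left(J,Y \right)} = 16$ ($G{\left(J,Y \right)} = 12 + 4 = 16$)
$u{\left(Q \right)} = -47$ ($u{\left(Q \right)} = \left(-12\right) 4 + 1 = -48 + 1 = -47$)
$\left(K{\left(-651 \right)} - 499159\right) \left(u{\left(G{\left(7,14 \right)} \right)} - 493741\right) = \left(\left(10780 + \left(-651\right)^{2} + 289 \left(-651\right)\right) - 499159\right) \left(-47 - 493741\right) = \left(\left(10780 + 423801 - 188139\right) - 499159\right) \left(-493788\right) = \left(246442 - 499159\right) \left(-493788\right) = \left(-252717\right) \left(-493788\right) = 124788621996$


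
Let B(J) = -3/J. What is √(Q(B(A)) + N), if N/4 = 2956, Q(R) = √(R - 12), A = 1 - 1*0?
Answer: √(11824 + I*√15) ≈ 108.74 + 0.0178*I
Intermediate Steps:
A = 1 (A = 1 + 0 = 1)
Q(R) = √(-12 + R)
N = 11824 (N = 4*2956 = 11824)
√(Q(B(A)) + N) = √(√(-12 - 3/1) + 11824) = √(√(-12 - 3*1) + 11824) = √(√(-12 - 3) + 11824) = √(√(-15) + 11824) = √(I*√15 + 11824) = √(11824 + I*√15)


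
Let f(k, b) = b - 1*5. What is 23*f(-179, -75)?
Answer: -1840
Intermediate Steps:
f(k, b) = -5 + b (f(k, b) = b - 5 = -5 + b)
23*f(-179, -75) = 23*(-5 - 75) = 23*(-80) = -1840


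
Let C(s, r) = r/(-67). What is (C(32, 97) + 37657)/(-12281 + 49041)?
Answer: 1261461/1231460 ≈ 1.0244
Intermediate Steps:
C(s, r) = -r/67 (C(s, r) = r*(-1/67) = -r/67)
(C(32, 97) + 37657)/(-12281 + 49041) = (-1/67*97 + 37657)/(-12281 + 49041) = (-97/67 + 37657)/36760 = (2522922/67)*(1/36760) = 1261461/1231460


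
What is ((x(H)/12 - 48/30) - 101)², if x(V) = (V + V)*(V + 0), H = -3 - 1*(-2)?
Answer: 9443329/900 ≈ 10493.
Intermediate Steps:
H = -1 (H = -3 + 2 = -1)
x(V) = 2*V² (x(V) = (2*V)*V = 2*V²)
((x(H)/12 - 48/30) - 101)² = (((2*(-1)²)/12 - 48/30) - 101)² = (((2*1)*(1/12) - 48*1/30) - 101)² = ((2*(1/12) - 8/5) - 101)² = ((⅙ - 8/5) - 101)² = (-43/30 - 101)² = (-3073/30)² = 9443329/900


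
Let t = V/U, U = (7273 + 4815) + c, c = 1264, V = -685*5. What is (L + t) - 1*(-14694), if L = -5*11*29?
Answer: 174894423/13352 ≈ 13099.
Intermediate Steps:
V = -3425
L = -1595 (L = -55*29 = -1595)
U = 13352 (U = (7273 + 4815) + 1264 = 12088 + 1264 = 13352)
t = -3425/13352 ≈ -0.25652
(L + t) - 1*(-14694) = (-1595 - 3425/13352) - 1*(-14694) = -21299865/13352 + 14694 = 174894423/13352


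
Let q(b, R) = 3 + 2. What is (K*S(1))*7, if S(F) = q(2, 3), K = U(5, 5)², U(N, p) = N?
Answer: 875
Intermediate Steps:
q(b, R) = 5
K = 25 (K = 5² = 25)
S(F) = 5
(K*S(1))*7 = (25*5)*7 = 125*7 = 875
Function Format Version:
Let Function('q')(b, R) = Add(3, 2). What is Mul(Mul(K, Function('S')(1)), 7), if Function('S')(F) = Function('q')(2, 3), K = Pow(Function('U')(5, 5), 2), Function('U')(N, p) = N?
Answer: 875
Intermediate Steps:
Function('q')(b, R) = 5
K = 25 (K = Pow(5, 2) = 25)
Function('S')(F) = 5
Mul(Mul(K, Function('S')(1)), 7) = Mul(Mul(25, 5), 7) = Mul(125, 7) = 875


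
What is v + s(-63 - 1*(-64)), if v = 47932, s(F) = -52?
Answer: 47880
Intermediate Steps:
v + s(-63 - 1*(-64)) = 47932 - 52 = 47880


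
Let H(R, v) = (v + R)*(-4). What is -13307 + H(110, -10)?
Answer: -13707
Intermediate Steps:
H(R, v) = -4*R - 4*v (H(R, v) = (R + v)*(-4) = -4*R - 4*v)
-13307 + H(110, -10) = -13307 + (-4*110 - 4*(-10)) = -13307 + (-440 + 40) = -13307 - 400 = -13707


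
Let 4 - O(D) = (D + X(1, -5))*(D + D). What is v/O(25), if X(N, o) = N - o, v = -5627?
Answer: 5627/1546 ≈ 3.6397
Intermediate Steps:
O(D) = 4 - 2*D*(6 + D) (O(D) = 4 - (D + (1 - 1*(-5)))*(D + D) = 4 - (D + (1 + 5))*2*D = 4 - (D + 6)*2*D = 4 - (6 + D)*2*D = 4 - 2*D*(6 + D))
v/O(25) = -5627/(4 - 12*25 - 2*25²) = -5627/(4 - 300 - 2*625) = -5627/(4 - 300 - 1250) = -5627/(-1546) = -5627*(-1/1546) = 5627/1546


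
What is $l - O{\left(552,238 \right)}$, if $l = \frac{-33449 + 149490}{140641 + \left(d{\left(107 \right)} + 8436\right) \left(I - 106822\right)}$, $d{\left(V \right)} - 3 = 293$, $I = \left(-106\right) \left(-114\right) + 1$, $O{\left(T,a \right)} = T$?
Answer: $- \frac{456560885377}{827102843} \approx -552.0$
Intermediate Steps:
$I = 12085$ ($I = 12084 + 1 = 12085$)
$d{\left(V \right)} = 296$ ($d{\left(V \right)} = 3 + 293 = 296$)
$l = - \frac{116041}{827102843}$ ($l = \frac{-33449 + 149490}{140641 + \left(296 + 8436\right) \left(12085 - 106822\right)} = \frac{116041}{140641 + 8732 \left(-94737\right)} = \frac{116041}{140641 - 827243484} = \frac{116041}{-827102843} = 116041 \left(- \frac{1}{827102843}\right) = - \frac{116041}{827102843} \approx -0.0001403$)
$l - O{\left(552,238 \right)} = - \frac{116041}{827102843} - 552 = - \frac{456560885377}{827102843}$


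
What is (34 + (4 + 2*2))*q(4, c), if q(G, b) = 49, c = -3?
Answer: 2058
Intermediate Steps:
(34 + (4 + 2*2))*q(4, c) = (34 + (4 + 2*2))*49 = (34 + (4 + 4))*49 = (34 + 8)*49 = 42*49 = 2058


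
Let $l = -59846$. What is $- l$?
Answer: $59846$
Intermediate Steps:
$- l = \left(-1\right) \left(-59846\right) = 59846$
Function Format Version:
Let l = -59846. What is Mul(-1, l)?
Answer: 59846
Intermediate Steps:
Mul(-1, l) = Mul(-1, -59846) = 59846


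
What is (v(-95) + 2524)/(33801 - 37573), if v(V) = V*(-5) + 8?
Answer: -3007/3772 ≈ -0.79719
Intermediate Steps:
v(V) = 8 - 5*V (v(V) = -5*V + 8 = 8 - 5*V)
(v(-95) + 2524)/(33801 - 37573) = ((8 - 5*(-95)) + 2524)/(33801 - 37573) = ((8 + 475) + 2524)/(-3772) = (483 + 2524)*(-1/3772) = 3007*(-1/3772) = -3007/3772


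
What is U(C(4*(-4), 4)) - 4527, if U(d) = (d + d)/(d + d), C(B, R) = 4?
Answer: -4526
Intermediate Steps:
U(d) = 1 (U(d) = (2*d)/((2*d)) = (2*d)*(1/(2*d)) = 1)
U(C(4*(-4), 4)) - 4527 = 1 - 4527 = -4526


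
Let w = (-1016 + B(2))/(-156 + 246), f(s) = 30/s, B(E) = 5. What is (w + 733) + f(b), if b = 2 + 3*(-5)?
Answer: 280589/390 ≈ 719.46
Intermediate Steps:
b = -13 (b = 2 - 15 = -13)
w = -337/30 (w = (-1016 + 5)/(-156 + 246) = -1011/90 = -1011*1/90 = -337/30 ≈ -11.233)
(w + 733) + f(b) = (-337/30 + 733) + 30/(-13) = 21653/30 + 30*(-1/13) = 21653/30 - 30/13 = 280589/390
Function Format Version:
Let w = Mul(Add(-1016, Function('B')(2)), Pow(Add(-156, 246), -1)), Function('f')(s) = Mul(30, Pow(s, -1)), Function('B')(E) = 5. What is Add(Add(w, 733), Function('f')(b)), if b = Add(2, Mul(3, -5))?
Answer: Rational(280589, 390) ≈ 719.46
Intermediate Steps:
b = -13 (b = Add(2, -15) = -13)
w = Rational(-337, 30) (w = Mul(Add(-1016, 5), Pow(Add(-156, 246), -1)) = Mul(-1011, Pow(90, -1)) = Mul(-1011, Rational(1, 90)) = Rational(-337, 30) ≈ -11.233)
Add(Add(w, 733), Function('f')(b)) = Add(Add(Rational(-337, 30), 733), Mul(30, Pow(-13, -1))) = Add(Rational(21653, 30), Mul(30, Rational(-1, 13))) = Add(Rational(21653, 30), Rational(-30, 13)) = Rational(280589, 390)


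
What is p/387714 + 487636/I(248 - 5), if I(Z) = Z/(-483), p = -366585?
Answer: -10146407218043/10468278 ≈ -9.6925e+5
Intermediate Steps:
I(Z) = -Z/483 (I(Z) = Z*(-1/483) = -Z/483)
p/387714 + 487636/I(248 - 5) = -366585/387714 + 487636/((-(248 - 5)/483)) = -366585*1/387714 + 487636/((-1/483*243)) = -122195/129238 + 487636/(-81/161) = -122195/129238 + 487636*(-161/81) = -122195/129238 - 78509396/81 = -10146407218043/10468278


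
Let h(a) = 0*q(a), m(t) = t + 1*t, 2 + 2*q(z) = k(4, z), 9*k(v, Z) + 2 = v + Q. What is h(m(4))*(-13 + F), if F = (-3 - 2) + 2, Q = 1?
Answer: 0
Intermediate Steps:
k(v, Z) = -⅑ + v/9 (k(v, Z) = -2/9 + (v + 1)/9 = -2/9 + (1 + v)/9 = -2/9 + (⅑ + v/9) = -⅑ + v/9)
q(z) = -⅚ (q(z) = -1 + (-⅑ + (⅑)*4)/2 = -1 + (-⅑ + 4/9)/2 = -1 + (½)*(⅓) = -1 + ⅙ = -⅚)
m(t) = 2*t (m(t) = t + t = 2*t)
h(a) = 0 (h(a) = 0*(-⅚) = 0)
F = -3 (F = -5 + 2 = -3)
h(m(4))*(-13 + F) = 0*(-13 - 3) = 0*(-16) = 0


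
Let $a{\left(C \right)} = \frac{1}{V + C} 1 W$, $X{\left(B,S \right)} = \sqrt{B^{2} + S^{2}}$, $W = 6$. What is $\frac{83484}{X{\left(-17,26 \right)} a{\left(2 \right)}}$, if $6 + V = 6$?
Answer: $\frac{27828 \sqrt{965}}{965} \approx 895.82$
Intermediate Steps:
$V = 0$ ($V = -6 + 6 = 0$)
$a{\left(C \right)} = \frac{6}{C}$ ($a{\left(C \right)} = \frac{1}{0 + C} 1 \cdot 6 = \frac{1}{C} 1 \cdot 6 = \frac{1}{C} 6 = \frac{6}{C}$)
$\frac{83484}{X{\left(-17,26 \right)} a{\left(2 \right)}} = \frac{83484}{\sqrt{\left(-17\right)^{2} + 26^{2}} \cdot \frac{6}{2}} = \frac{83484}{\sqrt{289 + 676} \cdot 6 \cdot \frac{1}{2}} = \frac{83484}{\sqrt{965} \cdot 3} = \frac{83484}{3 \sqrt{965}} = 83484 \frac{\sqrt{965}}{2895} = \frac{27828 \sqrt{965}}{965}$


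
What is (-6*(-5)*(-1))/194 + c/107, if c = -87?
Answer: -10044/10379 ≈ -0.96772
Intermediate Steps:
(-6*(-5)*(-1))/194 + c/107 = (-6*(-5)*(-1))/194 - 87/107 = (30*(-1))*(1/194) - 87*1/107 = -30*1/194 - 87/107 = -15/97 - 87/107 = -10044/10379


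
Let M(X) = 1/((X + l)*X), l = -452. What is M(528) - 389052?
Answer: -15611878655/40128 ≈ -3.8905e+5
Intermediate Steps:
M(X) = 1/(X*(-452 + X)) (M(X) = 1/((X - 452)*X) = 1/((-452 + X)*X) = 1/(X*(-452 + X)))
M(528) - 389052 = 1/(528*(-452 + 528)) - 389052 = (1/528)/76 - 389052 = (1/528)*(1/76) - 389052 = 1/40128 - 389052 = -15611878655/40128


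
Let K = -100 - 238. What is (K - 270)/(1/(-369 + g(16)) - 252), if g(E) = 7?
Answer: 220096/91225 ≈ 2.4127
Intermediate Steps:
K = -338
(K - 270)/(1/(-369 + g(16)) - 252) = (-338 - 270)/(1/(-369 + 7) - 252) = -608/(1/(-362) - 252) = -608/(-1/362 - 252) = -608/(-91225/362) = -608*(-362/91225) = 220096/91225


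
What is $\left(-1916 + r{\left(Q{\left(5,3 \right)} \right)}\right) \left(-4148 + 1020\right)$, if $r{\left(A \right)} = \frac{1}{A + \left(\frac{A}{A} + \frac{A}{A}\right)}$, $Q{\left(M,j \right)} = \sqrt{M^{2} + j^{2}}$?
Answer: $\frac{89901848}{15} - \frac{1564 \sqrt{34}}{15} \approx 5.9928 \cdot 10^{6}$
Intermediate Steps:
$r{\left(A \right)} = \frac{1}{2 + A}$ ($r{\left(A \right)} = \frac{1}{A + \left(1 + 1\right)} = \frac{1}{A + 2} = \frac{1}{2 + A}$)
$\left(-1916 + r{\left(Q{\left(5,3 \right)} \right)}\right) \left(-4148 + 1020\right) = \left(-1916 + \frac{1}{2 + \sqrt{5^{2} + 3^{2}}}\right) \left(-4148 + 1020\right) = \left(-1916 + \frac{1}{2 + \sqrt{25 + 9}}\right) \left(-3128\right) = \left(-1916 + \frac{1}{2 + \sqrt{34}}\right) \left(-3128\right) = 5993248 - \frac{3128}{2 + \sqrt{34}}$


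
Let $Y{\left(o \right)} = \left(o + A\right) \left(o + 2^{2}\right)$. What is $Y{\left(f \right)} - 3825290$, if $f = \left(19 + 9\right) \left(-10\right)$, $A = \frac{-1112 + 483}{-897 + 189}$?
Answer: $- \frac{221147057}{59} \approx -3.7483 \cdot 10^{6}$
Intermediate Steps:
$A = \frac{629}{708}$ ($A = - \frac{629}{-708} = \left(-629\right) \left(- \frac{1}{708}\right) = \frac{629}{708} \approx 0.88842$)
$f = -280$ ($f = 28 \left(-10\right) = -280$)
$Y{\left(o \right)} = \left(4 + o\right) \left(\frac{629}{708} + o\right)$ ($Y{\left(o \right)} = \left(o + \frac{629}{708}\right) \left(o + 2^{2}\right) = \left(\frac{629}{708} + o\right) \left(o + 4\right) = \left(\frac{629}{708} + o\right) \left(4 + o\right) = \left(4 + o\right) \left(\frac{629}{708} + o\right)$)
$Y{\left(f \right)} - 3825290 = \left(\frac{629}{177} + \left(-280\right)^{2} + \frac{3461}{708} \left(-280\right)\right) - 3825290 = \left(\frac{629}{177} + 78400 - \frac{242270}{177}\right) - 3825290 = \frac{4545053}{59} - 3825290 = - \frac{221147057}{59}$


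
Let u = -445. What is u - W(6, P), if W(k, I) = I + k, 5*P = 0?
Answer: -451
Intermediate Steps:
P = 0 (P = (⅕)*0 = 0)
u - W(6, P) = -445 - (0 + 6) = -445 - 1*6 = -445 - 6 = -451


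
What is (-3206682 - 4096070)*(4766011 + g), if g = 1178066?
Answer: -43408120199904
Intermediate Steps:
(-3206682 - 4096070)*(4766011 + g) = (-3206682 - 4096070)*(4766011 + 1178066) = -7302752*5944077 = -43408120199904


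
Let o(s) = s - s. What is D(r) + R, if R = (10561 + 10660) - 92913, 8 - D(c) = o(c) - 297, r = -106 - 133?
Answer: -71387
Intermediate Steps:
o(s) = 0
r = -239
D(c) = 305 (D(c) = 8 - (0 - 297) = 8 - 1*(-297) = 8 + 297 = 305)
R = -71692 (R = 21221 - 92913 = -71692)
D(r) + R = 305 - 71692 = -71387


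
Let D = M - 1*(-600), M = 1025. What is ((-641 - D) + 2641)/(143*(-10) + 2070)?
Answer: 75/128 ≈ 0.58594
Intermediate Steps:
D = 1625 (D = 1025 - 1*(-600) = 1025 + 600 = 1625)
((-641 - D) + 2641)/(143*(-10) + 2070) = ((-641 - 1*1625) + 2641)/(143*(-10) + 2070) = ((-641 - 1625) + 2641)/(-1430 + 2070) = (-2266 + 2641)/640 = 375*(1/640) = 75/128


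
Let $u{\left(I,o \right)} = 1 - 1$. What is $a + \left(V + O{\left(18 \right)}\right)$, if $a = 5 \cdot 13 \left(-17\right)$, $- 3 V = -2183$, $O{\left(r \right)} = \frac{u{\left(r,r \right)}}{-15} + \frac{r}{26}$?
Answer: $- \frac{14689}{39} \approx -376.64$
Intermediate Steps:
$u{\left(I,o \right)} = 0$
$O{\left(r \right)} = \frac{r}{26}$ ($O{\left(r \right)} = \frac{0}{-15} + \frac{r}{26} = 0 \left(- \frac{1}{15}\right) + r \frac{1}{26} = 0 + \frac{r}{26} = \frac{r}{26}$)
$V = \frac{2183}{3}$ ($V = \left(- \frac{1}{3}\right) \left(-2183\right) = \frac{2183}{3} \approx 727.67$)
$a = -1105$ ($a = 65 \left(-17\right) = -1105$)
$a + \left(V + O{\left(18 \right)}\right) = -1105 + \left(\frac{2183}{3} + \frac{1}{26} \cdot 18\right) = -1105 + \left(\frac{2183}{3} + \frac{9}{13}\right) = -1105 + \frac{28406}{39} = - \frac{14689}{39}$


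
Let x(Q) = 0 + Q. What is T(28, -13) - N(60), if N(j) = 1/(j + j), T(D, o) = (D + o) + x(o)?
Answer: 239/120 ≈ 1.9917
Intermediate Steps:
x(Q) = Q
T(D, o) = D + 2*o (T(D, o) = (D + o) + o = D + 2*o)
N(j) = 1/(2*j)
T(28, -13) - N(60) = (28 + 2*(-13)) - 1/(2*60) = (28 - 26) - 1/(2*60) = 2 - 1*1/120 = 2 - 1/120 = 239/120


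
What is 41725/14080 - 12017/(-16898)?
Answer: 87426841/23792384 ≈ 3.6746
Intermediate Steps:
41725/14080 - 12017/(-16898) = 41725*(1/14080) - 12017*(-1/16898) = 8345/2816 + 12017/16898 = 87426841/23792384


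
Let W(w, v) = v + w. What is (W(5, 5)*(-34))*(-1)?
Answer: 340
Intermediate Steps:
(W(5, 5)*(-34))*(-1) = ((5 + 5)*(-34))*(-1) = (10*(-34))*(-1) = -340*(-1) = 340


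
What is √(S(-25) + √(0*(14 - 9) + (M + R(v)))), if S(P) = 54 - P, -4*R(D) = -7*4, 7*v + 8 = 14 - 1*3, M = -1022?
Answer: √(79 + I*√1015) ≈ 9.0604 + 1.7581*I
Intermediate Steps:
v = 3/7 (v = -8/7 + (14 - 1*3)/7 = -8/7 + (14 - 3)/7 = -8/7 + (⅐)*11 = -8/7 + 11/7 = 3/7 ≈ 0.42857)
R(D) = 7 (R(D) = -(-7)*4/4 = -¼*(-28) = 7)
√(S(-25) + √(0*(14 - 9) + (M + R(v)))) = √((54 - 1*(-25)) + √(0*(14 - 9) + (-1022 + 7))) = √((54 + 25) + √(0*5 - 1015)) = √(79 + √(0 - 1015)) = √(79 + √(-1015)) = √(79 + I*√1015)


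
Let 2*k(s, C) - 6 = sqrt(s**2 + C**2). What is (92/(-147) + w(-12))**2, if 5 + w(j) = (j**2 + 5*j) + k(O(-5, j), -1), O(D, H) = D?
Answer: 286459805/43218 + 11962*sqrt(26)/147 ≈ 7043.2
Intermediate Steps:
k(s, C) = 3 + sqrt(C**2 + s**2)/2 (k(s, C) = 3 + sqrt(s**2 + C**2)/2 = 3 + sqrt(C**2 + s**2)/2)
w(j) = -2 + j**2 + sqrt(26)/2 + 5*j (w(j) = -5 + ((j**2 + 5*j) + (3 + sqrt((-1)**2 + (-5)**2)/2)) = -5 + ((j**2 + 5*j) + (3 + sqrt(1 + 25)/2)) = -5 + ((j**2 + 5*j) + (3 + sqrt(26)/2)) = -5 + (3 + j**2 + sqrt(26)/2 + 5*j) = -2 + j**2 + sqrt(26)/2 + 5*j)
(92/(-147) + w(-12))**2 = (92/(-147) + (-2 + (-12)**2 + sqrt(26)/2 + 5*(-12)))**2 = (92*(-1/147) + (-2 + 144 + sqrt(26)/2 - 60))**2 = (-92/147 + (82 + sqrt(26)/2))**2 = (11962/147 + sqrt(26)/2)**2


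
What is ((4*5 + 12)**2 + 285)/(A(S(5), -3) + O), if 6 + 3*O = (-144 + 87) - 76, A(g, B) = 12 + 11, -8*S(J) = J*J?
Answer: -561/10 ≈ -56.100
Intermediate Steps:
S(J) = -J**2/8 (S(J) = -J*J/8 = -J**2/8)
A(g, B) = 23
O = -139/3 (O = -2 + ((-144 + 87) - 76)/3 = -2 + (-57 - 76)/3 = -2 + (1/3)*(-133) = -2 - 133/3 = -139/3 ≈ -46.333)
((4*5 + 12)**2 + 285)/(A(S(5), -3) + O) = ((4*5 + 12)**2 + 285)/(23 - 139/3) = ((20 + 12)**2 + 285)/(-70/3) = (32**2 + 285)*(-3/70) = (1024 + 285)*(-3/70) = 1309*(-3/70) = -561/10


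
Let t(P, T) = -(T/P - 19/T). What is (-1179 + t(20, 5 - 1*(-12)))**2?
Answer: 160615791361/115600 ≈ 1.3894e+6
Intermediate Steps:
t(P, T) = 19/T - T/P (t(P, T) = -(-19/T + T/P) = 19/T - T/P)
(-1179 + t(20, 5 - 1*(-12)))**2 = (-1179 + (19/(5 - 1*(-12)) - 1*(5 - 1*(-12))/20))**2 = (-1179 + (19/(5 + 12) - 1*(5 + 12)*1/20))**2 = (-1179 + (19/17 - 1*17*1/20))**2 = (-1179 + (19*(1/17) - 17/20))**2 = (-1179 + (19/17 - 17/20))**2 = (-1179 + 91/340)**2 = (-400769/340)**2 = 160615791361/115600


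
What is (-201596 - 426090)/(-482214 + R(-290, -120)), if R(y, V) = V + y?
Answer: 313843/241312 ≈ 1.3006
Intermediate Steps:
(-201596 - 426090)/(-482214 + R(-290, -120)) = (-201596 - 426090)/(-482214 + (-120 - 290)) = -627686/(-482214 - 410) = -627686/(-482624) = -627686*(-1/482624) = 313843/241312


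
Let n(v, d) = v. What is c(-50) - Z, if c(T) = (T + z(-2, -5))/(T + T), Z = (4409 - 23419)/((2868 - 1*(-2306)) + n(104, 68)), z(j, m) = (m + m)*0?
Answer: 21649/5278 ≈ 4.1017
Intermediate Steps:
z(j, m) = 0 (z(j, m) = (2*m)*0 = 0)
Z = -9505/2639 (Z = (4409 - 23419)/((2868 - 1*(-2306)) + 104) = -19010/((2868 + 2306) + 104) = -19010/(5174 + 104) = -19010/5278 = -19010*1/5278 = -9505/2639 ≈ -3.6017)
c(T) = 1/2 (c(T) = (T + 0)/(T + T) = T/((2*T)) = T*(1/(2*T)) = 1/2)
c(-50) - Z = 1/2 - 1*(-9505/2639) = 1/2 + 9505/2639 = 21649/5278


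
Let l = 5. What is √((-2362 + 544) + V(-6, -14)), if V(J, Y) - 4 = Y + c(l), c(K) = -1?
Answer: I*√1829 ≈ 42.767*I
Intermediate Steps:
V(J, Y) = 3 + Y (V(J, Y) = 4 + (Y - 1) = 4 + (-1 + Y) = 3 + Y)
√((-2362 + 544) + V(-6, -14)) = √((-2362 + 544) + (3 - 14)) = √(-1818 - 11) = √(-1829) = I*√1829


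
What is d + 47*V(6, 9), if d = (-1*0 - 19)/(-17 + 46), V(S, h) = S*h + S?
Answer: 81761/29 ≈ 2819.3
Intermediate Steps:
V(S, h) = S + S*h
d = -19/29 (d = (0 - 19)/29 = -19*1/29 = -19/29 ≈ -0.65517)
d + 47*V(6, 9) = -19/29 + 47*(6*(1 + 9)) = -19/29 + 47*(6*10) = -19/29 + 47*60 = -19/29 + 2820 = 81761/29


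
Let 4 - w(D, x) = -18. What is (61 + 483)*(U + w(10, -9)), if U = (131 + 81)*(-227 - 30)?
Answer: -29627328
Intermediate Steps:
w(D, x) = 22 (w(D, x) = 4 - 1*(-18) = 4 + 18 = 22)
U = -54484 (U = 212*(-257) = -54484)
(61 + 483)*(U + w(10, -9)) = (61 + 483)*(-54484 + 22) = 544*(-54462) = -29627328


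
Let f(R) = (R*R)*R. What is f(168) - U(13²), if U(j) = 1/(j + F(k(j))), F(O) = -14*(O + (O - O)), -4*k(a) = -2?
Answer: 768144383/162 ≈ 4.7416e+6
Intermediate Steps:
k(a) = ½ (k(a) = -¼*(-2) = ½)
F(O) = -14*O (F(O) = -14*(O + 0) = -14*O)
f(R) = R³ (f(R) = R²*R = R³)
U(j) = 1/(-7 + j) (U(j) = 1/(j - 14*½) = 1/(j - 7) = 1/(-7 + j))
f(168) - U(13²) = 168³ - 1/(-7 + 13²) = 4741632 - 1/(-7 + 169) = 4741632 - 1/162 = 768144383/162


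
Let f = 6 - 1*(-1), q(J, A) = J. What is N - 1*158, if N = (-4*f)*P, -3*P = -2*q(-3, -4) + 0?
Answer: -102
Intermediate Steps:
f = 7 (f = 6 + 1 = 7)
P = -2 (P = -(-2*(-3) + 0)/3 = -(6 + 0)/3 = -⅓*6 = -2)
N = 56 (N = -4*7*(-2) = -28*(-2) = 56)
N - 1*158 = 56 - 1*158 = 56 - 158 = -102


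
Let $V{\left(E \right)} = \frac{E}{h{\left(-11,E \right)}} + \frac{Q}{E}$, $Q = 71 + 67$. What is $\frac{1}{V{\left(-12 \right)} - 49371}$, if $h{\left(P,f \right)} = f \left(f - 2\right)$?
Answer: $- \frac{7}{345678} \approx -2.025 \cdot 10^{-5}$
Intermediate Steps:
$Q = 138$
$h{\left(P,f \right)} = f \left(-2 + f\right)$
$V{\left(E \right)} = \frac{1}{-2 + E} + \frac{138}{E}$ ($V{\left(E \right)} = \frac{E}{E \left(-2 + E\right)} + \frac{138}{E} = E \frac{1}{E \left(-2 + E\right)} + \frac{138}{E} = \frac{1}{-2 + E} + \frac{138}{E}$)
$\frac{1}{V{\left(-12 \right)} - 49371} = \frac{1}{\frac{-276 + 139 \left(-12\right)}{\left(-12\right) \left(-2 - 12\right)} - 49371} = \frac{1}{- \frac{-276 - 1668}{12 \left(-14\right)} - 49371} = \frac{1}{\left(- \frac{1}{12}\right) \left(- \frac{1}{14}\right) \left(-1944\right) - 49371} = \frac{1}{- \frac{81}{7} - 49371} = \frac{1}{- \frac{345678}{7}} = - \frac{7}{345678}$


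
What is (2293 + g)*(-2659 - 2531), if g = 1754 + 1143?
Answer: -26936100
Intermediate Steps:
g = 2897
(2293 + g)*(-2659 - 2531) = (2293 + 2897)*(-2659 - 2531) = 5190*(-5190) = -26936100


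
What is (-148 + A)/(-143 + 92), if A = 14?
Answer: 134/51 ≈ 2.6274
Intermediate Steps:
(-148 + A)/(-143 + 92) = (-148 + 14)/(-143 + 92) = -134/(-51) = -1/51*(-134) = 134/51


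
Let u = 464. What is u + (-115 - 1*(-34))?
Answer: 383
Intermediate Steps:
u + (-115 - 1*(-34)) = 464 + (-115 - 1*(-34)) = 464 + (-115 + 34) = 464 - 81 = 383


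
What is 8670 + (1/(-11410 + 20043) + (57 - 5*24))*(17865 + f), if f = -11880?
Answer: -3180261720/8633 ≈ -3.6838e+5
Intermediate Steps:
8670 + (1/(-11410 + 20043) + (57 - 5*24))*(17865 + f) = 8670 + (1/(-11410 + 20043) + (57 - 5*24))*(17865 - 11880) = 8670 + (1/8633 + (57 - 120))*5985 = 8670 + (1/8633 - 63)*5985 = 8670 - 543878/8633*5985 = 8670 - 3255109830/8633 = -3180261720/8633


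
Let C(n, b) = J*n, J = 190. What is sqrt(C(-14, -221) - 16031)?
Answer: I*sqrt(18691) ≈ 136.72*I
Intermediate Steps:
C(n, b) = 190*n
sqrt(C(-14, -221) - 16031) = sqrt(190*(-14) - 16031) = sqrt(-2660 - 16031) = sqrt(-18691) = I*sqrt(18691)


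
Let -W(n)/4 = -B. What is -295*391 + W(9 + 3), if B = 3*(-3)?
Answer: -115381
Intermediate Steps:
B = -9
W(n) = -36 (W(n) = -(-4)*(-9) = -4*9 = -36)
-295*391 + W(9 + 3) = -295*391 - 36 = -115345 - 36 = -115381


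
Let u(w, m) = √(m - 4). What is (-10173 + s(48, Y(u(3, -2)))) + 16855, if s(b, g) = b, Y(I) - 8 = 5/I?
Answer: 6730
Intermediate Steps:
u(w, m) = √(-4 + m)
Y(I) = 8 + 5/I
(-10173 + s(48, Y(u(3, -2)))) + 16855 = (-10173 + 48) + 16855 = -10125 + 16855 = 6730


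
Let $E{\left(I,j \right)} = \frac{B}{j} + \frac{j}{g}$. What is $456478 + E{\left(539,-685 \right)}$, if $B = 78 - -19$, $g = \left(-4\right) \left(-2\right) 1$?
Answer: $\frac{2501029439}{5480} \approx 4.5639 \cdot 10^{5}$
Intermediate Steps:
$g = 8$ ($g = 8 \cdot 1 = 8$)
$B = 97$ ($B = 78 + 19 = 97$)
$E{\left(I,j \right)} = \frac{97}{j} + \frac{j}{8}$
$456478 + E{\left(539,-685 \right)} = 456478 + \left(\frac{97}{-685} + \frac{1}{8} \left(-685\right)\right) = 456478 + \left(97 \left(- \frac{1}{685}\right) - \frac{685}{8}\right) = 456478 - \frac{470001}{5480} = \frac{2501029439}{5480}$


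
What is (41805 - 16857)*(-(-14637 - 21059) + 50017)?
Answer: 2138367924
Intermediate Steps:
(41805 - 16857)*(-(-14637 - 21059) + 50017) = 24948*(-1*(-35696) + 50017) = 24948*(35696 + 50017) = 24948*85713 = 2138367924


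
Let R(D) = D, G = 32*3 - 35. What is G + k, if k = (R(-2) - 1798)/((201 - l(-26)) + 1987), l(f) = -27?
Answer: 26663/443 ≈ 60.187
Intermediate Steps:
G = 61 (G = 96 - 35 = 61)
k = -360/443 (k = (-2 - 1798)/((201 - 1*(-27)) + 1987) = -1800/((201 + 27) + 1987) = -1800/(228 + 1987) = -1800/2215 = -1800*1/2215 = -360/443 ≈ -0.81264)
G + k = 61 - 360/443 = 26663/443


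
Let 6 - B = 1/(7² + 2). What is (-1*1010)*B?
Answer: -308050/51 ≈ -6040.2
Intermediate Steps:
B = 305/51 (B = 6 - 1/(7² + 2) = 6 - 1/(49 + 2) = 6 - 1/51 = 305/51 ≈ 5.9804)
(-1*1010)*B = -1*1010*(305/51) = -1010*305/51 = -308050/51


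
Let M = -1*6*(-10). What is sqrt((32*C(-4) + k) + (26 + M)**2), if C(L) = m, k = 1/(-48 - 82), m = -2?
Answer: sqrt(123910670)/130 ≈ 85.627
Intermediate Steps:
k = -1/130 (k = 1/(-130) = -1/130 ≈ -0.0076923)
C(L) = -2
M = 60 (M = -6*(-10) = 60)
sqrt((32*C(-4) + k) + (26 + M)**2) = sqrt((32*(-2) - 1/130) + (26 + 60)**2) = sqrt((-64 - 1/130) + 86**2) = sqrt(-8321/130 + 7396) = sqrt(953159/130) = sqrt(123910670)/130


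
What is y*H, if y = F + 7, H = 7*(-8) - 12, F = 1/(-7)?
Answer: -3264/7 ≈ -466.29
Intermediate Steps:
F = -1/7 ≈ -0.14286
H = -68 (H = -56 - 12 = -68)
y = 48/7 (y = -1/7 + 7 = 48/7 ≈ 6.8571)
y*H = (48/7)*(-68) = -3264/7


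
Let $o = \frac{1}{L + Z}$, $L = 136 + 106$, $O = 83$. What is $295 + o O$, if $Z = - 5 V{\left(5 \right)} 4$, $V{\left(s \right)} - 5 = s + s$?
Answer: $\frac{17027}{58} \approx 293.57$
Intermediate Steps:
$V{\left(s \right)} = 5 + 2 s$ ($V{\left(s \right)} = 5 + \left(s + s\right) = 5 + 2 s$)
$L = 242$
$Z = -300$ ($Z = - 5 \left(5 + 2 \cdot 5\right) 4 = - 5 \left(5 + 10\right) 4 = - 5 \cdot 15 \cdot 4 = \left(-1\right) 75 \cdot 4 = \left(-75\right) 4 = -300$)
$o = - \frac{1}{58}$ ($o = \frac{1}{242 - 300} = \frac{1}{-58} = - \frac{1}{58} \approx -0.017241$)
$295 + o O = 295 - \frac{83}{58} = \frac{17027}{58}$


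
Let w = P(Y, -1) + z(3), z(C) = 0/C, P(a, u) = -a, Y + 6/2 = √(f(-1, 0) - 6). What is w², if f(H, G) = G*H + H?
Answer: (3 - I*√7)² ≈ 2.0 - 15.875*I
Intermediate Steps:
f(H, G) = H + G*H
Y = -3 + I*√7 (Y = -3 + √(-(1 + 0) - 6) = -3 + √(-1*1 - 6) = -3 + √(-1 - 6) = -3 + √(-7) = -3 + I*√7 ≈ -3.0 + 2.6458*I)
z(C) = 0
w = 3 - I*√7 (w = -(-3 + I*√7) + 0 = (3 - I*√7) + 0 = 3 - I*√7 ≈ 3.0 - 2.6458*I)
w² = (3 - I*√7)²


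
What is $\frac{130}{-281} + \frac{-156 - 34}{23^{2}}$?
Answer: $- \frac{122160}{148649} \approx -0.8218$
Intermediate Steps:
$\frac{130}{-281} + \frac{-156 - 34}{23^{2}} = 130 \left(- \frac{1}{281}\right) - \frac{190}{529} = - \frac{130}{281} - \frac{190}{529} = - \frac{122160}{148649}$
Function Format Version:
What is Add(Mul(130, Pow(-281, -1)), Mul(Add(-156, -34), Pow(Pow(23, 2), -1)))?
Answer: Rational(-122160, 148649) ≈ -0.82180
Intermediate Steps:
Add(Mul(130, Pow(-281, -1)), Mul(Add(-156, -34), Pow(Pow(23, 2), -1))) = Add(Mul(130, Rational(-1, 281)), Mul(-190, Pow(529, -1))) = Add(Rational(-130, 281), Mul(-190, Rational(1, 529))) = Add(Rational(-130, 281), Rational(-190, 529)) = Rational(-122160, 148649)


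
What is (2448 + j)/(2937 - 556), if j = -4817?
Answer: -2369/2381 ≈ -0.99496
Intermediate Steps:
(2448 + j)/(2937 - 556) = (2448 - 4817)/(2937 - 556) = -2369/2381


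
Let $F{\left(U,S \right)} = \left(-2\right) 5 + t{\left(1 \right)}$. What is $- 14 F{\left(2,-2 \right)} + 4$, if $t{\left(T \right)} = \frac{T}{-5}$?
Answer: $\frac{734}{5} \approx 146.8$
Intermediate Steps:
$t{\left(T \right)} = - \frac{T}{5}$ ($t{\left(T \right)} = T \left(- \frac{1}{5}\right) = - \frac{T}{5}$)
$F{\left(U,S \right)} = - \frac{51}{5}$ ($F{\left(U,S \right)} = \left(-2\right) 5 - \frac{1}{5} = -10 - \frac{1}{5} = - \frac{51}{5}$)
$- 14 F{\left(2,-2 \right)} + 4 = \left(-14\right) \left(- \frac{51}{5}\right) + 4 = \frac{714}{5} + 4 = \frac{734}{5}$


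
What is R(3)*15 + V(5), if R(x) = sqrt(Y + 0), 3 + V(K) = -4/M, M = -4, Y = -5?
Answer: -2 + 15*I*sqrt(5) ≈ -2.0 + 33.541*I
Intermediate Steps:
V(K) = -2 (V(K) = -3 - 4/(-4) = -3 - 4*(-1/4) = -3 + 1 = -2)
R(x) = I*sqrt(5) (R(x) = sqrt(-5 + 0) = sqrt(-5) = I*sqrt(5))
R(3)*15 + V(5) = (I*sqrt(5))*15 - 2 = 15*I*sqrt(5) - 2 = -2 + 15*I*sqrt(5)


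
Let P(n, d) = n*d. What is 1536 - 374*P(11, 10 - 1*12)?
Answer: 9764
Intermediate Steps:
P(n, d) = d*n
1536 - 374*P(11, 10 - 1*12) = 1536 - 374*(10 - 1*12)*11 = 1536 - 374*(10 - 12)*11 = 1536 - (-748)*11 = 1536 - 374*(-22) = 1536 + 8228 = 9764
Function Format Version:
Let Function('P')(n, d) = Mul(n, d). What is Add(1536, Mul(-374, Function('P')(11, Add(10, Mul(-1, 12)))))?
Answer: 9764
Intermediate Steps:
Function('P')(n, d) = Mul(d, n)
Add(1536, Mul(-374, Function('P')(11, Add(10, Mul(-1, 12))))) = Add(1536, Mul(-374, Mul(Add(10, Mul(-1, 12)), 11))) = Add(1536, Mul(-374, Mul(Add(10, -12), 11))) = Add(1536, Mul(-374, Mul(-2, 11))) = Add(1536, Mul(-374, -22)) = Add(1536, 8228) = 9764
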